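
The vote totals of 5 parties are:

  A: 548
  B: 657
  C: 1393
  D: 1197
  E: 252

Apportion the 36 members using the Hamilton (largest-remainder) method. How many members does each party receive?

A 5, B 6, C 12, D 11, E 2

Standard divisor: 4047 ÷ 36 ≈ 112.417.
Standard quotas: A 4.875, B 5.844, C 12.391, D 10.648, E 2.242.
Lower quotas: A 4, B 5, C 12, D 10, E 2 (sum 33, leaving 3 seats).
Remainders in descending order: A 0.875, B 0.844, D 0.648, C 0.391, E 0.242.
The surplus seats go to A, B, D.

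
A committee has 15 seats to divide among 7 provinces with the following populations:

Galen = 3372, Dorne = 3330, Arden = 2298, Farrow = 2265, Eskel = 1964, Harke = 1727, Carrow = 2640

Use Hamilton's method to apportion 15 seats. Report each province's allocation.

Galen=3; Dorne=3; Arden=2; Farrow=2; Eskel=2; Harke=1; Carrow=2

Standard divisor: 17596 ÷ 15 ≈ 1173.067.
Standard quotas: Galen 2.875, Dorne 2.839, Arden 1.959, Farrow 1.931, Eskel 1.674, Harke 1.472, Carrow 2.251.
Lower quotas: Galen 2, Dorne 2, Arden 1, Farrow 1, Eskel 1, Harke 1, Carrow 2 (sum 10, leaving 5 seats).
Remainders in descending order: Arden 0.959, Farrow 0.931, Galen 0.875, Dorne 0.839, Eskel 0.674, Harke 0.472, Carrow 0.251.
The surplus seats go to Arden, Farrow, Galen, Dorne, Eskel.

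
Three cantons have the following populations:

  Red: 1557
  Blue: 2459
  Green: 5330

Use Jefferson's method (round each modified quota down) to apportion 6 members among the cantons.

Red=1, Blue=1, Green=4

Standard divisor 9346/6 ≈ 1557.667; standard quotas: Red 1.000, Blue 1.579, Green 3.422.
Rounding down gives 0, 1, 3 = 4 seats, so the divisor must be adjusted.
With modified divisor 1300: modified quotas Red 1.198, Blue 1.892, Green 4.100.
Rounding down: Red 1, Blue 1, Green 4 (total 6).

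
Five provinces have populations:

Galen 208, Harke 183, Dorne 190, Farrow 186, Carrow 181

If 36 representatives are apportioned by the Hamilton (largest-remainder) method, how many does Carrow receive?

7

Standard divisor: 948 ÷ 36 ≈ 26.333.
Standard quotas: Galen 7.899, Harke 6.949, Dorne 7.215, Farrow 7.063, Carrow 6.873.
Lower quotas: Galen 7, Harke 6, Dorne 7, Farrow 7, Carrow 6 (sum 33, leaving 3 seats).
Remainders in descending order: Harke 0.949, Galen 0.899, Carrow 0.873, Dorne 0.215, Farrow 0.063.
The surplus seats go to Harke, Galen, Carrow.
Carrow receives 7.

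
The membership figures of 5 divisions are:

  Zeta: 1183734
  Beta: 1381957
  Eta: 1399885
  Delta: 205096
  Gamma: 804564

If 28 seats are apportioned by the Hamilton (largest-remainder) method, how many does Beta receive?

Total 4975236; standard divisor 4975236/28 = 177687.
Standard quotas: Zeta 6.6619, Beta 7.7775, Eta 7.8784, Delta 1.1543, Gamma 4.5280.
Lower quotas: Zeta 6, Beta 7, Eta 7, Delta 1, Gamma 4 (sum 25, leaving 3 seats).
Remainders in descending order: Eta 0.8784, Beta 0.7775, Zeta 0.6619, Gamma 0.5280, Delta 0.1543.
Largest remainders: Eta, Beta, Zeta receive the extra seats.
Beta receives 8.

8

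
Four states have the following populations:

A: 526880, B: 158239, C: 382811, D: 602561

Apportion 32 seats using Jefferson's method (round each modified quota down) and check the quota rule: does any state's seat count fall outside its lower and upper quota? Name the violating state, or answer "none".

none

Standard quotas: A 10.093, B 3.031, C 7.333, D 11.543.
Jefferson allocation: A 10, B 3, C 7, D 12.
Every allocation lies between the lower and upper quota.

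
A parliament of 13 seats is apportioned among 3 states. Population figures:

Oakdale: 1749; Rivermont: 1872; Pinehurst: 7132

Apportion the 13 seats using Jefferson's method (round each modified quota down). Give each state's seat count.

Oakdale 2, Rivermont 2, Pinehurst 9

Standard divisor 10753/13 ≈ 827.154; standard quotas: Oakdale 2.114, Rivermont 2.263, Pinehurst 8.622.
Rounding down gives 2, 2, 8 = 12 seats, so the divisor must be adjusted.
With modified divisor 750: modified quotas Oakdale 2.332, Rivermont 2.496, Pinehurst 9.509.
Rounding down: Oakdale 2, Rivermont 2, Pinehurst 9 (total 13).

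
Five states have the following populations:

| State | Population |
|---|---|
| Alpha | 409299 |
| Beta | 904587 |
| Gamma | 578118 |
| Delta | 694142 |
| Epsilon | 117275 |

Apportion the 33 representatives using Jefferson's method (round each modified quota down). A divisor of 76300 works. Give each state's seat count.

Alpha 5; Beta 11; Gamma 7; Delta 9; Epsilon 1

With modified divisor 76300: modified quotas Alpha 5.364, Beta 11.856, Gamma 7.577, Delta 9.098, Epsilon 1.537.
Rounding down: Alpha 5, Beta 11, Gamma 7, Delta 9, Epsilon 1 (total 33).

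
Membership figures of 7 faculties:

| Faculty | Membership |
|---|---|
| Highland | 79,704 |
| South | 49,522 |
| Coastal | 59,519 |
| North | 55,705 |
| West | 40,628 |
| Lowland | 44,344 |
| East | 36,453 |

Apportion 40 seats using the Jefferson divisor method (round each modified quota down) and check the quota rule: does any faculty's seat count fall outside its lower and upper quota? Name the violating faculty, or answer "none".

Standard quotas: Highland 8.714, South 5.414, Coastal 6.507, North 6.090, West 4.442, Lowland 4.848, East 3.985.
Jefferson allocation: Highland 9, South 5, Coastal 7, North 6, West 4, Lowland 5, East 4.
Every allocation lies between the lower and upper quota.

none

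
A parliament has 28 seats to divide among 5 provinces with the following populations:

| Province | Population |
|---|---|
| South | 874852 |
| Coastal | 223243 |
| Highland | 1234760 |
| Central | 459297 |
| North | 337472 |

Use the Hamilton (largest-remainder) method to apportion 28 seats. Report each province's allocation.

South=8, Coastal=2, Highland=11, Central=4, North=3

The standard divisor is 3129624/28 ≈ 111772.286.
Standard quotas: South 7.8271, Coastal 1.9973, Highland 11.0471, Central 4.1092, North 3.0193.
Lower quotas: South 7, Coastal 1, Highland 11, Central 4, North 3 (sum 26, leaving 2 seats).
Remainders in descending order: Coastal 0.9973, South 0.8271, Central 0.1092, Highland 0.0471, North 0.0193.
Largest remainders: Coastal, South receive the extra seats.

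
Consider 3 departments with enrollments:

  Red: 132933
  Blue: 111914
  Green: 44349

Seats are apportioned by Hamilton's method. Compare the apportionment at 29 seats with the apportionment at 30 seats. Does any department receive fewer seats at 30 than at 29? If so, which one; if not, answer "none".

At 29 seats: Red 13, Blue 11, Green 5.
At 30 seats: Red 14, Blue 12, Green 4.
Green drops from 5 to 4.

Green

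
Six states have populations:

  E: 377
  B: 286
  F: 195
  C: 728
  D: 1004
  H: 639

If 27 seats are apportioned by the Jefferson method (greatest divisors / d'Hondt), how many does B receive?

2

Standard divisor 3229/27 ≈ 119.593; standard quotas: E 3.152, B 2.391, F 1.631, C 6.087, D 8.395, H 5.343.
Rounding down gives 3, 2, 1, 6, 8, 5 = 25 seats, so the divisor must be adjusted.
With modified divisor 105: modified quotas E 3.590, B 2.724, F 1.857, C 6.933, D 9.562, H 6.086.
Rounding down: E 3, B 2, F 1, C 6, D 9, H 6 (total 27).
B receives 2.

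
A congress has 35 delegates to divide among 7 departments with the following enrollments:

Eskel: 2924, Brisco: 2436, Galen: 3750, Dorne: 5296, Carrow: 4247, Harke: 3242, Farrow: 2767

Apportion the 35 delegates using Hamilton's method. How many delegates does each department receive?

Standard divisor: 24662 ÷ 35 ≈ 704.629.
Standard quotas: Eskel 4.1497, Brisco 3.4571, Galen 5.3220, Dorne 7.5160, Carrow 6.0273, Harke 4.6010, Farrow 3.9269.
Lower quotas: Eskel 4, Brisco 3, Galen 5, Dorne 7, Carrow 6, Harke 4, Farrow 3 (sum 32, leaving 3 seats).
Remainders in descending order: Farrow 0.9269, Harke 0.6010, Dorne 0.5160, Brisco 0.4571, Galen 0.3220, Eskel 0.1497, Carrow 0.0273.
Largest remainders: Farrow, Harke, Dorne receive the extra seats.

Eskel=4, Brisco=3, Galen=5, Dorne=8, Carrow=6, Harke=5, Farrow=4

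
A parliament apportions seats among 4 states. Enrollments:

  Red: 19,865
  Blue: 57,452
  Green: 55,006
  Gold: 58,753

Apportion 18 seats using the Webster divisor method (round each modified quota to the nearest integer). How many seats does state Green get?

5

Standard divisor 191076/18 ≈ 10615.333; standard quotas: Red 1.871, Blue 5.412, Green 5.182, Gold 5.535.
Rounding to the nearest integer gives Red 2, Blue 5, Green 5, Gold 6 — total 18, matching the house size, so no adjustment is needed.
Green receives 5.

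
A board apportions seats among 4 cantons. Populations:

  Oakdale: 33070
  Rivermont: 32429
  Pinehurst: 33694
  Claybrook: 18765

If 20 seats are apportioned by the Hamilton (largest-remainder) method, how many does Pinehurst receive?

6

The standard divisor is 117958/20 ≈ 5897.9.
Standard quotas: Oakdale 5.6071, Rivermont 5.4984, Pinehurst 5.7129, Claybrook 3.1816.
Lower quotas: Oakdale 5, Rivermont 5, Pinehurst 5, Claybrook 3 (sum 18, leaving 2 seats).
Remainders in descending order: Pinehurst 0.7129, Oakdale 0.6071, Rivermont 0.4984, Claybrook 0.1816.
Largest remainders: Pinehurst, Oakdale receive the extra seats.
Pinehurst receives 6.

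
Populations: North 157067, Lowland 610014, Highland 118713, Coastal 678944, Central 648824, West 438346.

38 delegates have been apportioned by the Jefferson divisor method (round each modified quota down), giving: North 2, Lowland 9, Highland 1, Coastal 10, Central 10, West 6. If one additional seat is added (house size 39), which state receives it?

West

Priority for the next seat is population ÷ (current seats + 1).
Priorities: North 52355.667, Lowland 61001.400, Highland 59356.500, Coastal 61722.182, Central 58984.000, West 62620.857.
Highest priority: West.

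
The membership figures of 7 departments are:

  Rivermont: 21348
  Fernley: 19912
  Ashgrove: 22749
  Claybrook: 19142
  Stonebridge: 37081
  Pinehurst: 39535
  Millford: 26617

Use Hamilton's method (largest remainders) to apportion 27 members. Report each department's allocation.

Rivermont=3, Fernley=3, Ashgrove=3, Claybrook=3, Stonebridge=5, Pinehurst=6, Millford=4

Total 186384; standard divisor 186384/27 ≈ 6903.111.
Standard quotas: Rivermont 3.0925, Fernley 2.8845, Ashgrove 3.2955, Claybrook 2.7730, Stonebridge 5.3716, Pinehurst 5.7271, Millford 3.8558.
Lower quotas: Rivermont 3, Fernley 2, Ashgrove 3, Claybrook 2, Stonebridge 5, Pinehurst 5, Millford 3 (sum 23, leaving 4 seats).
Remainders in descending order: Fernley 0.8845, Millford 0.8558, Claybrook 0.7730, Pinehurst 0.7271, Stonebridge 0.3716, Ashgrove 0.2955, Rivermont 0.0925.
Largest remainders: Fernley, Millford, Claybrook, Pinehurst receive the extra seats.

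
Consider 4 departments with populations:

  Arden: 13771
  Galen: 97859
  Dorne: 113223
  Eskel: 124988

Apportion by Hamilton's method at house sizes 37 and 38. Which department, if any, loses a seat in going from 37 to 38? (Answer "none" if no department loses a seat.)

Arden

At 37 seats: Arden 2, Galen 10, Dorne 12, Eskel 13.
At 38 seats: Arden 1, Galen 11, Dorne 12, Eskel 14.
Arden drops from 2 to 1.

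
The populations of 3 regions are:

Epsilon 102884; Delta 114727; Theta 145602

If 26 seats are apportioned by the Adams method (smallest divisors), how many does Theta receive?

10

Standard divisor 363213/26 ≈ 13969.731; standard quotas: Epsilon 7.365, Delta 8.213, Theta 10.423.
Rounding up gives 8, 9, 11 = 28 seats, so the divisor must be adjusted.
With modified divisor 14600: modified quotas Epsilon 7.047, Delta 7.858, Theta 9.973.
Rounding up: Epsilon 8, Delta 8, Theta 10 (total 26).
Theta receives 10.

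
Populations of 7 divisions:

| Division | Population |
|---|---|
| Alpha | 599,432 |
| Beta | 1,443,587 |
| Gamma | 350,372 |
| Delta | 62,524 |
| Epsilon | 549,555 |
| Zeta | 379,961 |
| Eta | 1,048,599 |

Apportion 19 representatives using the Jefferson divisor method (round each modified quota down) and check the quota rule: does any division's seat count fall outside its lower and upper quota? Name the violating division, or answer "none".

none

Standard quotas: Alpha 2.569, Beta 6.186, Gamma 1.501, Delta 0.268, Epsilon 2.355, Zeta 1.628, Eta 4.493.
Jefferson allocation: Alpha 3, Beta 7, Gamma 1, Delta 0, Epsilon 2, Zeta 1, Eta 5.
Every allocation lies between the lower and upper quota.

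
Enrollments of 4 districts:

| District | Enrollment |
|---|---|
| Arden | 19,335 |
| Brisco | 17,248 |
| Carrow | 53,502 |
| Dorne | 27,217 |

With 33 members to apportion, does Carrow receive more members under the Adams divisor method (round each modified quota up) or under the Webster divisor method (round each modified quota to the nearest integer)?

Adams: Arden 6, Brisco 5, Carrow 14, Dorne 8.
Webster: Arden 5, Brisco 5, Carrow 15, Dorne 8.
Carrow gets 14 under Adams and 15 under Webster.

Webster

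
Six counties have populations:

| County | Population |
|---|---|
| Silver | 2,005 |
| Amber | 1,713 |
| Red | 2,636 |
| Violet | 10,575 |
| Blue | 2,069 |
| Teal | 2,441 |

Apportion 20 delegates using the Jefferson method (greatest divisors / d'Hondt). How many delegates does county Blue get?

Standard divisor 21439/20 ≈ 1071.95; standard quotas: Silver 1.870, Amber 1.598, Red 2.459, Violet 9.865, Blue 1.930, Teal 2.277.
Rounding down gives 1, 1, 2, 9, 1, 2 = 16 seats, so the divisor must be adjusted.
With modified divisor 900: modified quotas Silver 2.228, Amber 1.903, Red 2.929, Violet 11.750, Blue 2.299, Teal 2.712.
Rounding down: Silver 2, Amber 1, Red 2, Violet 11, Blue 2, Teal 2 (total 20).
Blue receives 2.

2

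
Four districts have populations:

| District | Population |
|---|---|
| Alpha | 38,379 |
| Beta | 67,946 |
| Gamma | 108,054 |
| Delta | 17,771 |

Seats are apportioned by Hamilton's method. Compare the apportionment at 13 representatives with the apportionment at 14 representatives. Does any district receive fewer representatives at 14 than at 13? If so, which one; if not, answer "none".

none

At 13 seats: Alpha 2, Beta 4, Gamma 6, Delta 1.
At 14 seats: Alpha 2, Beta 4, Gamma 7, Delta 1.
No district's allocation decreased.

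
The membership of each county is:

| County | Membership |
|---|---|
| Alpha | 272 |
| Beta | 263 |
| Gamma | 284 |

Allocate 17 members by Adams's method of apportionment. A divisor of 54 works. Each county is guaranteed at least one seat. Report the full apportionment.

Alpha: 6, Beta: 5, Gamma: 6

With modified divisor 54: modified quotas Alpha 5.037, Beta 4.870, Gamma 5.259.
Rounding up: Alpha 6, Beta 5, Gamma 6 (total 17).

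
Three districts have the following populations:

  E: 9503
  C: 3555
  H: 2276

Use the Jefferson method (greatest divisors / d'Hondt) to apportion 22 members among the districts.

Standard divisor 15334/22 ≈ 697; standard quotas: E 13.634, C 5.100, H 3.265.
Rounding down gives 13, 5, 3 = 21 seats, so the divisor must be adjusted.
With modified divisor 660: modified quotas E 14.398, C 5.386, H 3.448.
Rounding down: E 14, C 5, H 3 (total 22).

E 14, C 5, H 3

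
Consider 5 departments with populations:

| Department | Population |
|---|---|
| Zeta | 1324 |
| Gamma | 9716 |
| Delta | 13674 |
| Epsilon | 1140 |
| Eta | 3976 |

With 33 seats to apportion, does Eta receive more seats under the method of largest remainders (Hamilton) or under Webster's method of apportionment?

Hamilton: Zeta 2, Gamma 11, Delta 15, Epsilon 1, Eta 4.
Webster: Zeta 1, Gamma 11, Delta 15, Epsilon 1, Eta 5.
Eta gets 4 under Hamilton and 5 under Webster.

Webster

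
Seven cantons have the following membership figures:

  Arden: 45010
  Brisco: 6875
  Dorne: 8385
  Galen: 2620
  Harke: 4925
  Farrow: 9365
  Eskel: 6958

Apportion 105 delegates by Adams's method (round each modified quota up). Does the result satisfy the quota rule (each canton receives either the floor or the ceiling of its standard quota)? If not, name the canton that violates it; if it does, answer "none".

Standard quotas: Arden 56.170, Brisco 8.580, Dorne 10.464, Galen 3.270, Harke 6.146, Farrow 11.687, Eskel 8.683.
Adams allocation: Arden 54, Brisco 9, Dorne 11, Galen 4, Harke 6, Farrow 12, Eskel 9.
Arden has quota 56.170 (lower 56, upper 57) but receives 54 — outside the quota interval.

Arden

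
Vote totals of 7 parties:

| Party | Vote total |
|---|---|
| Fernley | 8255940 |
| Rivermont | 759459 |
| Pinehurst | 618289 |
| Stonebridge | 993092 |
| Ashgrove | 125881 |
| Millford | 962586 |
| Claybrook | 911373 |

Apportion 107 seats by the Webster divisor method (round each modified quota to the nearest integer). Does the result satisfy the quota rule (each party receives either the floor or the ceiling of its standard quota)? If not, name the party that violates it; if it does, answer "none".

Standard quotas: Fernley 69.962, Rivermont 6.436, Pinehurst 5.239, Stonebridge 8.416, Ashgrove 1.067, Millford 8.157, Claybrook 7.723.
Webster allocation: Fernley 71, Rivermont 6, Pinehurst 5, Stonebridge 8, Ashgrove 1, Millford 8, Claybrook 8.
Fernley has quota 69.962 (lower 69, upper 70) but receives 71 — outside the quota interval.

Fernley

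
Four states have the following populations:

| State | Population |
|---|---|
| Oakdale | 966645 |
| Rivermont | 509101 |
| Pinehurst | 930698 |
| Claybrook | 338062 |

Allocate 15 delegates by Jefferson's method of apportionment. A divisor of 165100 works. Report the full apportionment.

Oakdale 5, Rivermont 3, Pinehurst 5, Claybrook 2

With modified divisor 165100: modified quotas Oakdale 5.855, Rivermont 3.084, Pinehurst 5.637, Claybrook 2.048.
Rounding down: Oakdale 5, Rivermont 3, Pinehurst 5, Claybrook 2 (total 15).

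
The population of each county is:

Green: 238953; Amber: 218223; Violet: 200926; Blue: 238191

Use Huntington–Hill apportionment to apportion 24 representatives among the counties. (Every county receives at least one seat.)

Green 7, Amber 6, Violet 5, Blue 6

With divisor 36812: modified quotas Green 6.491, Amber 5.928, Violet 5.458, Blue 6.470.
Geometric-mean thresholds: Green √(6·7)=6.481, Amber √(5·6)=5.477, Violet √(5·6)=5.477, Blue √(6·7)=6.481.
Each quota rounded against its threshold gives Green 7, Amber 6, Violet 5, Blue 6 (total 24).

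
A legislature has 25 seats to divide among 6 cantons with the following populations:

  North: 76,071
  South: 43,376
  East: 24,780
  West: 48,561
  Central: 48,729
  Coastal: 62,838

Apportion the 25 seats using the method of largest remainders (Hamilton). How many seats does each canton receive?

Total 304355; standard divisor 304355/25 ≈ 12174.2.
Standard quotas: North 6.2485, South 3.5629, East 2.0355, West 3.9888, Central 4.0026, Coastal 5.1616.
Lower quotas: North 6, South 3, East 2, West 3, Central 4, Coastal 5 (sum 23, leaving 2 seats).
Remainders in descending order: West 0.9888, South 0.5629, North 0.2485, Coastal 0.1616, East 0.0355, Central 0.0026.
The surplus seats go to West, South.

North=6, South=4, East=2, West=4, Central=4, Coastal=5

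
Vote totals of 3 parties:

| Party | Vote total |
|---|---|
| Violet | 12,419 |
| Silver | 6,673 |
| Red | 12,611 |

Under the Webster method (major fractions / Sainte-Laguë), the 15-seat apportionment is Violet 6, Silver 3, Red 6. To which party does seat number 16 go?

Red

Priority for the next seat is population ÷ (current seats + 0.5).
Priorities: Violet 1910.615, Silver 1906.571, Red 1940.154.
Highest priority: Red.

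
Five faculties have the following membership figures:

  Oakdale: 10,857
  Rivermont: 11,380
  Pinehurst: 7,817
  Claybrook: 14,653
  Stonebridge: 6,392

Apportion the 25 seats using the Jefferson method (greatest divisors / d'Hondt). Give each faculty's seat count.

Oakdale 5, Rivermont 6, Pinehurst 4, Claybrook 7, Stonebridge 3

Standard divisor 51099/25 ≈ 2043.96; standard quotas: Oakdale 5.312, Rivermont 5.568, Pinehurst 3.824, Claybrook 7.169, Stonebridge 3.127.
Rounding down gives 5, 5, 3, 7, 3 = 23 seats, so the divisor must be adjusted.
With modified divisor 1860: modified quotas Oakdale 5.837, Rivermont 6.118, Pinehurst 4.203, Claybrook 7.878, Stonebridge 3.437.
Rounding down: Oakdale 5, Rivermont 6, Pinehurst 4, Claybrook 7, Stonebridge 3 (total 25).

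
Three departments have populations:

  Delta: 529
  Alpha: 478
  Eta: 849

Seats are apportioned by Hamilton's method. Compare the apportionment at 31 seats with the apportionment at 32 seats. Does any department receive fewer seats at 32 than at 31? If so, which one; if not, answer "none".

none

At 31 seats: Delta 9, Alpha 8, Eta 14.
At 32 seats: Delta 9, Alpha 8, Eta 15.
No department's allocation decreased.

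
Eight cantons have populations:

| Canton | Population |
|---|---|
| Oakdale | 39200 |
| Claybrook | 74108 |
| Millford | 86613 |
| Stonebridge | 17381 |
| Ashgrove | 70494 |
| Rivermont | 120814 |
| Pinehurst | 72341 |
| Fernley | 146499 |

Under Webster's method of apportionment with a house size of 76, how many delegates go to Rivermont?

15

Standard divisor 627450/76 ≈ 8255.921; standard quotas: Oakdale 4.748, Claybrook 8.976, Millford 10.491, Stonebridge 2.105, Ashgrove 8.539, Rivermont 14.634, Pinehurst 8.762, Fernley 17.745.
Rounding to the nearest integer gives 5, 9, 10, 2, 9, 15, 9, 18 = 77 seats, so the divisor must be adjusted.
With modified divisor 8313: modified quotas Oakdale 4.716, Claybrook 8.915, Millford 10.419, Stonebridge 2.091, Ashgrove 8.480, Rivermont 14.533, Pinehurst 8.702, Fernley 17.623.
Rounding to the nearest integer: Oakdale 5, Claybrook 9, Millford 10, Stonebridge 2, Ashgrove 8, Rivermont 15, Pinehurst 9, Fernley 18 (total 76).
Rivermont receives 15.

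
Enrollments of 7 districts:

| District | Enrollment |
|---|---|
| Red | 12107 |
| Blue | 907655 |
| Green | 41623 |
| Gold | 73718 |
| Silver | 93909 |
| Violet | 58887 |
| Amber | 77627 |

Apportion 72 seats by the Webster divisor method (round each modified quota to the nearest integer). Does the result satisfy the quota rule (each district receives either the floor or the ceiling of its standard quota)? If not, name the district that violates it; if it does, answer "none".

Standard quotas: Red 0.689, Blue 51.640, Green 2.368, Gold 4.194, Silver 5.343, Violet 3.350, Amber 4.416.
Webster allocation: Red 1, Blue 53, Green 2, Gold 4, Silver 5, Violet 3, Amber 4.
Blue has quota 51.640 (lower 51, upper 52) but receives 53 — outside the quota interval.

Blue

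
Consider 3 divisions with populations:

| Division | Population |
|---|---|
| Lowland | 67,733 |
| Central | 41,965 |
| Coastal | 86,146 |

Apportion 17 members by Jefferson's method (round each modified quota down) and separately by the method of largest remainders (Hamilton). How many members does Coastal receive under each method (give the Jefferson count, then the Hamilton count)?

Jefferson: Lowland 6, Central 3, Coastal 8.
Hamilton: Lowland 6, Central 4, Coastal 7.
Coastal gets 8 under Jefferson and 7 under Hamilton.

8 and 7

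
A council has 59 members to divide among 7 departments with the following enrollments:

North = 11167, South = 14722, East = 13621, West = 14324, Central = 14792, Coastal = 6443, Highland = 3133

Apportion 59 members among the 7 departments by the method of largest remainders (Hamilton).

North 9, South 11, East 10, West 11, Central 11, Coastal 5, Highland 2

The standard divisor is 78202/59 ≈ 1325.458.
Standard quotas: North 8.4250, South 11.1071, East 10.2765, West 10.8068, Central 11.1599, Coastal 4.8610, Highland 2.3637.
Lower quotas: North 8, South 11, East 10, West 10, Central 11, Coastal 4, Highland 2 (sum 56, leaving 3 seats).
Remainders in descending order: Coastal 0.8610, West 0.8068, North 0.4250, Highland 0.3637, East 0.2765, Central 0.1599, South 0.1071.
Largest remainders: Coastal, West, North receive the extra seats.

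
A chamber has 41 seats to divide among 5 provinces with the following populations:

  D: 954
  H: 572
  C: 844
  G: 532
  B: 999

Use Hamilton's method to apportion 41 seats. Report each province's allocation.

D: 10; H: 6; C: 9; G: 6; B: 10

Total 3901; standard divisor 3901/41 ≈ 95.146.
Standard quotas: D 10.027, H 6.012, C 8.871, G 5.591, B 10.500.
Lower quotas: D 10, H 6, C 8, G 5, B 10 (sum 39, leaving 2 seats).
Remainders in descending order: C 0.871, G 0.591, B 0.500, D 0.027, H 0.012.
Largest remainders: C, G receive the extra seats.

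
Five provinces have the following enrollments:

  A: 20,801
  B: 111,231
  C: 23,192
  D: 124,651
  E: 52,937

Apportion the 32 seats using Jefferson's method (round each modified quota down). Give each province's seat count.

A: 2, B: 11, C: 2, D: 12, E: 5

Standard divisor 332812/32 ≈ 10400.375; standard quotas: A 2.000, B 10.695, C 2.230, D 11.985, E 5.090.
Rounding down gives 2, 10, 2, 11, 5 = 30 seats, so the divisor must be adjusted.
With modified divisor 9900: modified quotas A 2.101, B 11.235, C 2.343, D 12.591, E 5.347.
Rounding down: A 2, B 11, C 2, D 12, E 5 (total 32).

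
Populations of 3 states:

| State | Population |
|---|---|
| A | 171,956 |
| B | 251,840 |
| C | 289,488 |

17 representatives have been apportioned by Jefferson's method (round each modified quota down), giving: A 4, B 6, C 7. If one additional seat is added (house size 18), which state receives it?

Priority for the next seat is population ÷ (current seats + 1).
Priorities: A 34391.200, B 35977.143, C 36186.000.
Highest priority: C.

C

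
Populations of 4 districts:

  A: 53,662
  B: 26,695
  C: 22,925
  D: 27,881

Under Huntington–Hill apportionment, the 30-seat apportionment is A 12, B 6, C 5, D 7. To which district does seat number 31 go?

A

Priority for the next seat is population ÷ (√(s·(s+1))).
Priorities: A 4296.398, B 4119.128, C 4185.513, D 3725.755.
Highest priority: A.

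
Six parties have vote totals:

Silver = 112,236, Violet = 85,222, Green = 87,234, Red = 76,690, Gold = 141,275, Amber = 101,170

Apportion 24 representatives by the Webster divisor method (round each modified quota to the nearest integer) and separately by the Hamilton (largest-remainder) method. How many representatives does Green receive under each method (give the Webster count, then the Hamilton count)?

3 and 4

Webster: Silver 5, Violet 3, Green 3, Red 3, Gold 6, Amber 4.
Hamilton: Silver 4, Violet 3, Green 4, Red 3, Gold 6, Amber 4.
Green gets 3 under Webster and 4 under Hamilton.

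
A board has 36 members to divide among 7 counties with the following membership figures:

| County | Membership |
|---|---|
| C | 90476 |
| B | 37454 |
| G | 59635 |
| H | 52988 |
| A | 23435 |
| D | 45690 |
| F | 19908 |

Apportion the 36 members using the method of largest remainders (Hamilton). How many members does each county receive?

The standard divisor is 329586/36 ≈ 9155.167.
Standard quotas: C 9.8825, B 4.0910, G 6.5138, H 5.7878, A 2.5598, D 4.9906, F 2.1745.
Lower quotas: C 9, B 4, G 6, H 5, A 2, D 4, F 2 (sum 32, leaving 4 seats).
Remainders in descending order: D 0.9906, C 0.8825, H 0.7878, A 0.5598, G 0.5138, F 0.1745, B 0.0910.
Largest remainders: D, C, H, A receive the extra seats.

C 10, B 4, G 6, H 6, A 3, D 5, F 2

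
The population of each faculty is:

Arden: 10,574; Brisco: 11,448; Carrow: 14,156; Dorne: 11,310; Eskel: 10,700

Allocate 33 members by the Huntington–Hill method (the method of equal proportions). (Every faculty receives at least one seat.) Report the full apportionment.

Arden: 6, Brisco: 7, Carrow: 8, Dorne: 6, Eskel: 6

With divisor 1756: modified quotas Arden 6.022, Brisco 6.519, Carrow 8.062, Dorne 6.441, Eskel 6.093.
Geometric-mean thresholds: Arden √(6·7)=6.481, Brisco √(6·7)=6.481, Carrow √(8·9)=8.485, Dorne √(6·7)=6.481, Eskel √(6·7)=6.481.
Each quota rounded against its threshold gives Arden 6, Brisco 7, Carrow 8, Dorne 6, Eskel 6 (total 33).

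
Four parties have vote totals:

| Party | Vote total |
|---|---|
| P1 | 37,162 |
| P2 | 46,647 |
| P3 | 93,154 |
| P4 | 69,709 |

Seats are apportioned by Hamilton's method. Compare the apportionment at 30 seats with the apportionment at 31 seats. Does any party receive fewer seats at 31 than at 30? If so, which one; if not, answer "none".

At 30 seats: P1 5, P2 6, P3 11, P4 8.
At 31 seats: P1 4, P2 6, P3 12, P4 9.
P1 drops from 5 to 4.

P1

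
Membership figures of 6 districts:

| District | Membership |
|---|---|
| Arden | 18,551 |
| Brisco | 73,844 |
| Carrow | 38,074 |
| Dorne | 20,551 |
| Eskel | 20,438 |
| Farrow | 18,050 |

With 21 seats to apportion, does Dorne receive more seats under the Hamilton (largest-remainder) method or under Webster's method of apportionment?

Hamilton

Hamilton: Arden 2, Brisco 8, Carrow 4, Dorne 3, Eskel 2, Farrow 2.
Webster: Arden 2, Brisco 9, Carrow 4, Dorne 2, Eskel 2, Farrow 2.
Dorne gets 3 under Hamilton and 2 under Webster.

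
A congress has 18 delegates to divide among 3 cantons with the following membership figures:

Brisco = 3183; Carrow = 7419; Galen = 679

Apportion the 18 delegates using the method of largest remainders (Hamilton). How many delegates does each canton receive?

Total 11281; standard divisor 11281/18 ≈ 626.722.
Standard quotas: Brisco 5.0788, Carrow 11.8378, Galen 1.0834.
Lower quotas: Brisco 5, Carrow 11, Galen 1 (sum 17, leaving 1 seat).
Remainders in descending order: Carrow 0.8378, Galen 0.0834, Brisco 0.0788.
The surplus seat goes to Carrow.

Brisco 5, Carrow 12, Galen 1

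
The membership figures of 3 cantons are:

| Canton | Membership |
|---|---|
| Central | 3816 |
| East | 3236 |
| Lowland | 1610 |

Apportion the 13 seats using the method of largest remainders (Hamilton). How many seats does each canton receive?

Central 6; East 5; Lowland 2

The standard divisor is 8662/13 ≈ 666.308.
Standard quotas: Central 5.727, East 4.857, Lowland 2.416.
Lower quotas: Central 5, East 4, Lowland 2 (sum 11, leaving 2 seats).
Remainders in descending order: East 0.857, Central 0.727, Lowland 0.416.
Largest remainders: East, Central receive the extra seats.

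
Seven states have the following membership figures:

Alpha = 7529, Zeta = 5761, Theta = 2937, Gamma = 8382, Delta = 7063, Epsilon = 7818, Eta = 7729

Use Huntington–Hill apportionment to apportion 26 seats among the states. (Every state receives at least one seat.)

With divisor 1811: modified quotas Alpha 4.157, Zeta 3.181, Theta 1.622, Gamma 4.628, Delta 3.900, Epsilon 4.317, Eta 4.268.
Geometric-mean thresholds: Alpha √(4·5)=4.472, Zeta √(3·4)=3.464, Theta √(1·2)=1.414, Gamma √(4·5)=4.472, Delta √(3·4)=3.464, Epsilon √(4·5)=4.472, Eta √(4·5)=4.472.
Each quota rounded against its threshold gives Alpha 4, Zeta 3, Theta 2, Gamma 5, Delta 4, Epsilon 4, Eta 4 (total 26).

Alpha 4, Zeta 3, Theta 2, Gamma 5, Delta 4, Epsilon 4, Eta 4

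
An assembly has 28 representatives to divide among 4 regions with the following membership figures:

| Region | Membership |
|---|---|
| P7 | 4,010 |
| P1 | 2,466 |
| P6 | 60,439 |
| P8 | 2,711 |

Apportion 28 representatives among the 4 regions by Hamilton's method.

P7=2, P1=1, P6=24, P8=1

Total 69626; standard divisor 69626/28 ≈ 2486.643.
Standard quotas: P7 1.6126, P1 0.9917, P6 24.3055, P8 1.0902.
Lower quotas: P7 1, P1 0, P6 24, P8 1 (sum 26, leaving 2 seats).
Remainders in descending order: P1 0.9917, P7 0.6126, P6 0.3055, P8 0.0902.
Largest remainders: P1, P7 receive the extra seats.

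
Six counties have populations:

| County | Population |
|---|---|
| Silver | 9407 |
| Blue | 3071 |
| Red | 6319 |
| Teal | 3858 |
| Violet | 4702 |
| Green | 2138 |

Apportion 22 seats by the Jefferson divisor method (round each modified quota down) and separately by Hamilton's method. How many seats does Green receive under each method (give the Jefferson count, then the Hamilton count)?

Jefferson: Silver 8, Blue 2, Red 5, Teal 3, Violet 3, Green 1.
Hamilton: Silver 7, Blue 2, Red 5, Teal 3, Violet 3, Green 2.
Green gets 1 under Jefferson and 2 under Hamilton.

1 and 2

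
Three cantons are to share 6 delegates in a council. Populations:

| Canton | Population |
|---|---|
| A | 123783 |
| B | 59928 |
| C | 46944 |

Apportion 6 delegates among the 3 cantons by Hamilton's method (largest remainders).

The standard divisor is 230655/6 ≈ 38442.5.
Standard quotas: A 3.2200, B 1.5589, C 1.2211.
Lower quotas: A 3, B 1, C 1 (sum 5, leaving 1 seat).
Remainders in descending order: B 0.5589, C 0.2211, A 0.2200.
The surplus seat goes to B.

A 3, B 2, C 1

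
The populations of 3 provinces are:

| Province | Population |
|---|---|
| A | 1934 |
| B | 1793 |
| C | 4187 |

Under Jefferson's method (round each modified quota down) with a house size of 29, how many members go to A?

7

Standard divisor 7914/29 ≈ 272.897; standard quotas: A 7.087, B 6.570, C 15.343.
Rounding down gives 7, 6, 15 = 28 seats, so the divisor must be adjusted.
With modified divisor 260: modified quotas A 7.438, B 6.896, C 16.104.
Rounding down: A 7, B 6, C 16 (total 29).
A receives 7.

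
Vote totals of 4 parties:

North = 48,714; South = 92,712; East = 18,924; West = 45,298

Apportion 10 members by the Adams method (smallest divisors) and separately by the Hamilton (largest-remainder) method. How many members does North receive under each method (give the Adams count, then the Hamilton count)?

3 and 2

Adams: North 3, South 4, East 1, West 2.
Hamilton: North 2, South 5, East 1, West 2.
North gets 3 under Adams and 2 under Hamilton.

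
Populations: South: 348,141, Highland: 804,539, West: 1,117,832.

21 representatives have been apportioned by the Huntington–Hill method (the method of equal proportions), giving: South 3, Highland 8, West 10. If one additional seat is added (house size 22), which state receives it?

West

Priority for the next seat is population ÷ (√(s·(s+1))).
Priorities: South 100499.650, Highland 94815.830, West 106581.099.
Highest priority: West.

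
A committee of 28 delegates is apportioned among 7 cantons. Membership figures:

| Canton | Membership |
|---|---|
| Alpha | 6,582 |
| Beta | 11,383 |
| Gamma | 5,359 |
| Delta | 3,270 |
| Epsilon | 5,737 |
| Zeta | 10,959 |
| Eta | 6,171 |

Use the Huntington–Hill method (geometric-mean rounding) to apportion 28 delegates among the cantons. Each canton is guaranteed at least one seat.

With divisor 1769: modified quotas Alpha 3.721, Beta 6.435, Gamma 3.029, Delta 1.849, Epsilon 3.243, Zeta 6.195, Eta 3.488.
Geometric-mean thresholds: Alpha √(3·4)=3.464, Beta √(6·7)=6.481, Gamma √(3·4)=3.464, Delta √(1·2)=1.414, Epsilon √(3·4)=3.464, Zeta √(6·7)=6.481, Eta √(3·4)=3.464.
Each quota rounded against its threshold gives Alpha 4, Beta 6, Gamma 3, Delta 2, Epsilon 3, Zeta 6, Eta 4 (total 28).

Alpha=4, Beta=6, Gamma=3, Delta=2, Epsilon=3, Zeta=6, Eta=4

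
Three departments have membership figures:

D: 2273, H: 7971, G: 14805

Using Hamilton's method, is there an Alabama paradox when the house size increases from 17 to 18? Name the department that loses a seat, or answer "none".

D

At 17 seats: D 2, H 5, G 10.
At 18 seats: D 1, H 6, G 11.
D drops from 2 to 1.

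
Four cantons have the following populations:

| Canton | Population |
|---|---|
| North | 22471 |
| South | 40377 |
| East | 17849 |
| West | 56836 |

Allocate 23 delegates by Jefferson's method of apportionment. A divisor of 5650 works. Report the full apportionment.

With modified divisor 5650: modified quotas North 3.977, South 7.146, East 3.159, West 10.059.
Rounding down: North 3, South 7, East 3, West 10 (total 23).

North 3, South 7, East 3, West 10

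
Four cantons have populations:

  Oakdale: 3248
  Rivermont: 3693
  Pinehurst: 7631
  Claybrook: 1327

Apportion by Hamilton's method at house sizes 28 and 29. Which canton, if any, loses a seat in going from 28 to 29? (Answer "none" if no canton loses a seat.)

At 28 seats: Oakdale 6, Rivermont 7, Pinehurst 13, Claybrook 2.
At 29 seats: Oakdale 6, Rivermont 7, Pinehurst 14, Claybrook 2.
No canton's allocation decreased.

none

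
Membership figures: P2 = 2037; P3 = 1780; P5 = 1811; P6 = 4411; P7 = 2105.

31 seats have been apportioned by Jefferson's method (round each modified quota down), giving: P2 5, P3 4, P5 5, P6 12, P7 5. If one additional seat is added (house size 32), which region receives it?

P3

Priority for the next seat is population ÷ (current seats + 1).
Priorities: P2 339.500, P3 356.000, P5 301.833, P6 339.308, P7 350.833.
Highest priority: P3.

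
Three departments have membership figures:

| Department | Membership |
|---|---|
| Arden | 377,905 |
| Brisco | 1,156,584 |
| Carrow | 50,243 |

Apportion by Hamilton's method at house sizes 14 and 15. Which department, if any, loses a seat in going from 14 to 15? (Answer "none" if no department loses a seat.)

Carrow

At 14 seats: Arden 3, Brisco 10, Carrow 1.
At 15 seats: Arden 4, Brisco 11, Carrow 0.
Carrow drops from 1 to 0.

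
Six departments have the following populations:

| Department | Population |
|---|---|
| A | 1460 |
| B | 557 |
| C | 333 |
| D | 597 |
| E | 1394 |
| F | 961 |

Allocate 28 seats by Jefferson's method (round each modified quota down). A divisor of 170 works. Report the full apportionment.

With modified divisor 170: modified quotas A 8.588, B 3.276, C 1.959, D 3.512, E 8.200, F 5.653.
Rounding down: A 8, B 3, C 1, D 3, E 8, F 5 (total 28).

A=8, B=3, C=1, D=3, E=8, F=5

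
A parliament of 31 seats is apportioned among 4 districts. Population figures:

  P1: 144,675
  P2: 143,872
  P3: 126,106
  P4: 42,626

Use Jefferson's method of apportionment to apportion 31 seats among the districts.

P1: 10, P2: 10, P3: 8, P4: 3

Standard divisor 457279/31 ≈ 14750.935; standard quotas: P1 9.808, P2 9.753, P3 8.549, P4 2.890.
Rounding down gives 9, 9, 8, 2 = 28 seats, so the divisor must be adjusted.
With modified divisor 14100: modified quotas P1 10.261, P2 10.204, P3 8.944, P4 3.023.
Rounding down: P1 10, P2 10, P3 8, P4 3 (total 31).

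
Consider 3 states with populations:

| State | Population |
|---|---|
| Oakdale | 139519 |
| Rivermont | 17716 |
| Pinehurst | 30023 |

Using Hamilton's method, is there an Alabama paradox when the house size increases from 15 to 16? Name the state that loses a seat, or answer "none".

At 15 seats: Oakdale 11, Rivermont 2, Pinehurst 2.
At 16 seats: Oakdale 12, Rivermont 1, Pinehurst 3.
Rivermont drops from 2 to 1.

Rivermont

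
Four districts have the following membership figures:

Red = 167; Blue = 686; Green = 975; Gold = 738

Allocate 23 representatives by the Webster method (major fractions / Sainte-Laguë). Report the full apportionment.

Red 1, Blue 6, Green 9, Gold 7

Standard divisor 2566/23 ≈ 111.565; standard quotas: Red 1.497, Blue 6.149, Green 8.739, Gold 6.615.
Rounding to the nearest integer gives Red 1, Blue 6, Green 9, Gold 7 — total 23, matching the house size, so no adjustment is needed.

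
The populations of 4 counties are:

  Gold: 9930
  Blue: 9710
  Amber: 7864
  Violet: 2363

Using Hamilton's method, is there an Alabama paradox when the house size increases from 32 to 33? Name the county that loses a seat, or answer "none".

At 32 seats: Gold 11, Blue 10, Amber 8, Violet 3.
At 33 seats: Gold 11, Blue 11, Amber 9, Violet 2.
Violet drops from 3 to 2.

Violet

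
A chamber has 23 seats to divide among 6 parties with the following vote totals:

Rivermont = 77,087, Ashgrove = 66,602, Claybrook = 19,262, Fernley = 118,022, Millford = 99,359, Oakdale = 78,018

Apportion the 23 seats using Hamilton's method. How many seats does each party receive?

Total 458350; standard divisor 458350/23 ≈ 19928.261.
Standard quotas: Rivermont 3.8682, Ashgrove 3.3421, Claybrook 0.9666, Fernley 5.9223, Millford 4.9858, Oakdale 3.9149.
Lower quotas: Rivermont 3, Ashgrove 3, Claybrook 0, Fernley 5, Millford 4, Oakdale 3 (sum 18, leaving 5 seats).
Remainders in descending order: Millford 0.9858, Claybrook 0.9666, Fernley 0.9223, Oakdale 0.9149, Rivermont 0.8682, Ashgrove 0.3421.
Largest remainders: Millford, Claybrook, Fernley, Oakdale, Rivermont receive the extra seats.

Rivermont: 4, Ashgrove: 3, Claybrook: 1, Fernley: 6, Millford: 5, Oakdale: 4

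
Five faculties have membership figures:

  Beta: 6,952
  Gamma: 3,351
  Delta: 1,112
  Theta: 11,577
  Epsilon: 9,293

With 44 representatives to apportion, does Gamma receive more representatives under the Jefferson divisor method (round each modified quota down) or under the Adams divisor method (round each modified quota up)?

Adams

Jefferson: Beta 10, Gamma 4, Delta 1, Theta 16, Epsilon 13.
Adams: Beta 9, Gamma 5, Delta 2, Theta 15, Epsilon 13.
Gamma gets 4 under Jefferson and 5 under Adams.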